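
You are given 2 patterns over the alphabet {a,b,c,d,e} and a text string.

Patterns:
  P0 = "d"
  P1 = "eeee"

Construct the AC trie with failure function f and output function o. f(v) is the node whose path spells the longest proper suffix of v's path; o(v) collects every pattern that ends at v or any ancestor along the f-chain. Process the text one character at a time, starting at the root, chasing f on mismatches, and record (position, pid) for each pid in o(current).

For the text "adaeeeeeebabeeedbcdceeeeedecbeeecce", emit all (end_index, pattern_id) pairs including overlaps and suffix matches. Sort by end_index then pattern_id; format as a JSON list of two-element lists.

Build automaton:
Trie (insert patterns):
  0='ε' goto d→1 e→2
  1='d' goto ·  [P0 ends]
  2='e' goto e→3
  3='ee' goto e→4
  4='eee' goto e→5
  5='eeee' goto ·  [P1 ends]

Failure links (BFS by depth):
  fail(1) 'd': from fail(0)=0 chase 'd': 0 ⇒ 0;  out={0}∪out(0)={0}
  fail(2) 'e': from fail(0)=0 chase 'e': 0 ⇒ 0;  out=∅∪out(0)=∅
  fail(3) 'ee': from fail(2)=0 chase 'e': 0 ⇒ 2;  out=∅∪out(2)=∅
  fail(4) 'eee': from fail(3)=2 chase 'e': 2 ⇒ 3;  out=∅∪out(3)=∅
  fail(5) 'eeee': from fail(4)=3 chase 'e': 3 ⇒ 4;  out={1}∪out(4)={1}

Run:
pos 0 'a': at 0
pos 1 'd': at 1  emit P0@[1:1]
pos 2 'a': at 0 ·f
pos 3 'e': at 2
pos 4 'e': at 3
pos 5 'e': at 4
pos 6 'e': at 5  emit P1@[3:6]
pos 7 'e': at 5 ·f  emit P1@[4:7]
pos 8 'e': at 5 ·f  emit P1@[5:8]
pos 9 'b': at 0 ·f
pos 10 'a': at 0
pos 11 'b': at 0
pos 12 'e': at 2
pos 13 'e': at 3
pos 14 'e': at 4
pos 15 'd': at 1 ·f  emit P0@[15:15]
pos 16 'b': at 0 ·f
pos 17 'c': at 0
pos 18 'd': at 1  emit P0@[18:18]
pos 19 'c': at 0 ·f
pos 20 'e': at 2
pos 21 'e': at 3
pos 22 'e': at 4
pos 23 'e': at 5  emit P1@[20:23]
pos 24 'e': at 5 ·f  emit P1@[21:24]
pos 25 'd': at 1 ·f  emit P0@[25:25]
pos 26 'e': at 2 ·f
pos 27 'c': at 0 ·f
pos 28 'b': at 0
pos 29 'e': at 2
pos 30 'e': at 3
pos 31 'e': at 4
pos 32 'c': at 0 ·f
pos 33 'c': at 0
pos 34 'e': at 2

Result: [[1,0],[6,1],[7,1],[8,1],[15,0],[18,0],[23,1],[24,1],[25,0]]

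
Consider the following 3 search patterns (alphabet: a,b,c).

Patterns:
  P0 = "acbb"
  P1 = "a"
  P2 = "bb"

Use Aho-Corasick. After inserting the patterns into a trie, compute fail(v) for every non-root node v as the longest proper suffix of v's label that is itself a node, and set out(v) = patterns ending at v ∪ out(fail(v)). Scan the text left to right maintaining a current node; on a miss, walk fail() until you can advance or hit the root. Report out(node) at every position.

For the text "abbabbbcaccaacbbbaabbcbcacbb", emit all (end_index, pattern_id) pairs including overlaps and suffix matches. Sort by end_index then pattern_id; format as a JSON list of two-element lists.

Build automaton:
Trie nodes:
  0='ε' goto a→1 b→5
  1='a' goto c→2  [P1 ends]
  2='ac' goto b→3
  3='acb' goto b→4
  4='acbb' goto ·  [P0 ends]
  5='b' goto b→6
  6='bb' goto ·  [P2 ends]

BFS fail/out derivation:
  fail(1) 'a': from fail(0)=0 chase 'a': 0 ⇒ 0;  out={1}∪out(0)={1}
  fail(5) 'b': from fail(0)=0 chase 'b': 0 ⇒ 0;  out=∅∪out(0)=∅
  fail(2) 'ac': from fail(1)=0 chase 'c': 0 ⇒ 0;  out=∅∪out(0)=∅
  fail(6) 'bb': from fail(5)=0 chase 'b': 0 ⇒ 5;  out={2}∪out(5)={2}
  fail(3) 'acb': from fail(2)=0 chase 'b': 0 ⇒ 5;  out=∅∪out(5)=∅
  fail(4) 'acbb': from fail(3)=5 chase 'b': 5 ⇒ 6;  out={0}∪out(6)={0,2}

Scan:
i=0 'a': node 0→1  → match P1@[0:0]
i=1 'b': node 1→5 (via fail)
i=2 'b': node 5→6  → match P2@[1:2]
i=3 'a': node 6→1 (via fail)  → match P1@[3:3]
i=4 'b': node 1→5 (via fail)
i=5 'b': node 5→6  → match P2@[4:5]
i=6 'b': node 6→6 (via fail)  → match P2@[5:6]
i=7 'c': node 6→0 (via fail)
i=8 'a': node 0→1  → match P1@[8:8]
i=9 'c': node 1→2
i=10 'c': node 2→0 (via fail)
i=11 'a': node 0→1  → match P1@[11:11]
i=12 'a': node 1→1 (via fail)  → match P1@[12:12]
i=13 'c': node 1→2
i=14 'b': node 2→3
i=15 'b': node 3→4  → match P0@[12:15],P2@[14:15]
i=16 'b': node 4→6 (via fail)  → match P2@[15:16]
i=17 'a': node 6→1 (via fail)  → match P1@[17:17]
i=18 'a': node 1→1 (via fail)  → match P1@[18:18]
i=19 'b': node 1→5 (via fail)
i=20 'b': node 5→6  → match P2@[19:20]
i=21 'c': node 6→0 (via fail)
i=22 'b': node 0→5
i=23 'c': node 5→0 (via fail)
i=24 'a': node 0→1  → match P1@[24:24]
i=25 'c': node 1→2
i=26 'b': node 2→3
i=27 'b': node 3→4  → match P0@[24:27],P2@[26:27]

Result: [[0,1],[2,2],[3,1],[5,2],[6,2],[8,1],[11,1],[12,1],[15,0],[15,2],[16,2],[17,1],[18,1],[20,2],[24,1],[27,0],[27,2]]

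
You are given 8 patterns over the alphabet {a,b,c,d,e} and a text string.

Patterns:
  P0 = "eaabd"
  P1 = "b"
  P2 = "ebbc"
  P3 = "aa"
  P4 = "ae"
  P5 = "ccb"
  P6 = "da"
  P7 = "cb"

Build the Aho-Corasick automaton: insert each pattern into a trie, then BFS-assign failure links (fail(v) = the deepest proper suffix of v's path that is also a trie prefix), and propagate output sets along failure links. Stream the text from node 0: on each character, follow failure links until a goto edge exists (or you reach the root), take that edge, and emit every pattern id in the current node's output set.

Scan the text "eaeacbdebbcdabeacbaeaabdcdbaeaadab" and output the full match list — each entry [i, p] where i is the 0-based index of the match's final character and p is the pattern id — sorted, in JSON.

Construct AC machine:
Trie (insert patterns):
  0='ε' goto a→10 b→6 c→13 d→16 e→1
  1='e' goto a→2 b→7
  2='ea' goto a→3
  3='eaa' goto b→4
  4='eaab' goto d→5
  5='eaabd' goto ·  ←P0
  6='b' goto ·  ←P1
  7='eb' goto b→8
  8='ebb' goto c→9
  9='ebbc' goto ·  ←P2
  10='a' goto a→11 e→12
  11='aa' goto ·  ←P3
  12='ae' goto ·  ←P4
  13='c' goto b→18 c→14
  14='cc' goto b→15
  15='ccb' goto ·  ←P5
  16='d' goto a→17
  17='da' goto ·  ←P6
  18='cb' goto ·  ←P7

Failure links (BFS by depth):
  fail(1) 'e': from fail(0)=0 chase 'e': 0 ⇒ 0;  out=∅∪out(0)=∅
  fail(6) 'b': from fail(0)=0 chase 'b': 0 ⇒ 0;  out={1}∪out(0)={1}
  fail(10) 'a': from fail(0)=0 chase 'a': 0 ⇒ 0;  out=∅∪out(0)=∅
  fail(13) 'c': from fail(0)=0 chase 'c': 0 ⇒ 0;  out=∅∪out(0)=∅
  fail(16) 'd': from fail(0)=0 chase 'd': 0 ⇒ 0;  out=∅∪out(0)=∅
  fail(2) 'ea': from fail(1)=0 chase 'a': 0 ⇒ 10;  out=∅∪out(10)=∅
  fail(7) 'eb': from fail(1)=0 chase 'b': 0 ⇒ 6;  out=∅∪out(6)={1}
  fail(11) 'aa': from fail(10)=0 chase 'a': 0 ⇒ 10;  out={3}∪out(10)={3}
  fail(12) 'ae': from fail(10)=0 chase 'e': 0 ⇒ 1;  out={4}∪out(1)={4}
  fail(14) 'cc': from fail(13)=0 chase 'c': 0 ⇒ 13;  out=∅∪out(13)=∅
  fail(17) 'da': from fail(16)=0 chase 'a': 0 ⇒ 10;  out={6}∪out(10)={6}
  fail(18) 'cb': from fail(13)=0 chase 'b': 0 ⇒ 6;  out={7}∪out(6)={1,7}
  fail(3) 'eaa': from fail(2)=10 chase 'a': 10 ⇒ 11;  out=∅∪out(11)={3}
  fail(8) 'ebb': from fail(7)=6 chase 'b': 6→0 ⇒ 6;  out=∅∪out(6)={1}
  fail(15) 'ccb': from fail(14)=13 chase 'b': 13 ⇒ 18;  out={5}∪out(18)={1,5,7}
  fail(4) 'eaab': from fail(3)=11 chase 'b': 11→10→0 ⇒ 6;  out=∅∪out(6)={1}
  fail(9) 'ebbc': from fail(8)=6 chase 'c': 6→0 ⇒ 13;  out={2}∪out(13)={2}
  fail(5) 'eaabd': from fail(4)=6 chase 'd': 6→0 ⇒ 16;  out={0}∪out(16)={0}

Scan:
pos 0 'e': at 1
pos 1 'a': at 2
pos 2 'e': at 12 ·f  → match P4@[1:2]
pos 3 'a': at 2 ·f
pos 4 'c': at 13 ·f
pos 5 'b': at 18  → match P1@[5:5],P7@[4:5]
pos 6 'd': at 16 ·f
pos 7 'e': at 1 ·f
pos 8 'b': at 7  → match P1@[8:8]
pos 9 'b': at 8  → match P1@[9:9]
pos 10 'c': at 9  → match P2@[7:10]
pos 11 'd': at 16 ·f
pos 12 'a': at 17  → match P6@[11:12]
pos 13 'b': at 6 ·f  → match P1@[13:13]
pos 14 'e': at 1 ·f
pos 15 'a': at 2
pos 16 'c': at 13 ·f
pos 17 'b': at 18  → match P1@[17:17],P7@[16:17]
pos 18 'a': at 10 ·f
pos 19 'e': at 12  → match P4@[18:19]
pos 20 'a': at 2 ·f
pos 21 'a': at 3  → match P3@[20:21]
pos 22 'b': at 4  → match P1@[22:22]
pos 23 'd': at 5  → match P0@[19:23]
pos 24 'c': at 13 ·f
pos 25 'd': at 16 ·f
pos 26 'b': at 6 ·f  → match P1@[26:26]
pos 27 'a': at 10 ·f
pos 28 'e': at 12  → match P4@[27:28]
pos 29 'a': at 2 ·f
pos 30 'a': at 3  → match P3@[29:30]
pos 31 'd': at 16 ·f
pos 32 'a': at 17  → match P6@[31:32]
pos 33 'b': at 6 ·f  → match P1@[33:33]

Matches: [[2,4],[5,1],[5,7],[8,1],[9,1],[10,2],[12,6],[13,1],[17,1],[17,7],[19,4],[21,3],[22,1],[23,0],[26,1],[28,4],[30,3],[32,6],[33,1]]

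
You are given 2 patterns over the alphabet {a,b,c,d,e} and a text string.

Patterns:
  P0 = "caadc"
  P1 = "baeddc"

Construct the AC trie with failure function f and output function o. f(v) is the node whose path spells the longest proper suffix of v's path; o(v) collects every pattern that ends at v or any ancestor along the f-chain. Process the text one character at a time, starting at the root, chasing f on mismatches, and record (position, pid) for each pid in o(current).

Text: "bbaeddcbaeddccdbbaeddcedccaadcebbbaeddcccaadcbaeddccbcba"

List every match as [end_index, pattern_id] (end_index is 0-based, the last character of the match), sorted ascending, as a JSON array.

Build:
Trie (insert patterns):
  n0 'ε': b→6 c→1
  n1 'c': a→2
  n2 'ca': a→3
  n3 'caa': d→4
  n4 'caad': c→5
  n5 'caadc': ·  [P0 ends]
  n6 'b': a→7
  n7 'ba': e→8
  n8 'bae': d→9
  n9 'baed': d→10
  n10 'baedd': c→11
  n11 'baeddc': ·  [P1 ends]

BFS fail/out derivation:
  n1('c'): parent n0 fail=0; on 'c' 0 → fail=0;  out ∅∪∅=∅
  n6('b'): parent n0 fail=0; on 'b' 0 → fail=0;  out ∅∪∅=∅
  n2('ca'): parent n1 fail=0; on 'a' 0 → fail=0;  out ∅∪∅=∅
  n7('ba'): parent n6 fail=0; on 'a' 0 → fail=0;  out ∅∪∅=∅
  n3('caa'): parent n2 fail=0; on 'a' 0 → fail=0;  out ∅∪∅=∅
  n8('bae'): parent n7 fail=0; on 'e' 0 → fail=0;  out ∅∪∅=∅
  n4('caad'): parent n3 fail=0; on 'd' 0 → fail=0;  out ∅∪∅=∅
  n9('baed'): parent n8 fail=0; on 'd' 0 → fail=0;  out ∅∪∅=∅
  n5('caadc'): parent n4 fail=0; on 'c' 0 → fail=1;  out {0}∪∅={0}
  n10('baedd'): parent n9 fail=0; on 'd' 0 → fail=0;  out ∅∪∅=∅
  n11('baeddc'): parent n10 fail=0; on 'c' 0 → fail=1;  out {1}∪∅={1}

Run:
i=0 'b': node 0→6
i=1 'b': node 6→6 (fail-walked)
i=2 'a': node 6→7
i=3 'e': node 7→8
i=4 'd': node 8→9
i=5 'd': node 9→10
i=6 'c': node 10→11  → match P1@[1:6]
i=7 'b': node 11→6 (fail-walked)
i=8 'a': node 6→7
i=9 'e': node 7→8
i=10 'd': node 8→9
i=11 'd': node 9→10
i=12 'c': node 10→11  → match P1@[7:12]
i=13 'c': node 11→1 (fail-walked)
i=14 'd': node 1→0 (fail-walked)
i=15 'b': node 0→6
i=16 'b': node 6→6 (fail-walked)
i=17 'a': node 6→7
i=18 'e': node 7→8
i=19 'd': node 8→9
i=20 'd': node 9→10
i=21 'c': node 10→11  → match P1@[16:21]
i=22 'e': node 11→0 (fail-walked)
i=23 'd': node 0→0
i=24 'c': node 0→1
i=25 'c': node 1→1 (fail-walked)
i=26 'a': node 1→2
i=27 'a': node 2→3
i=28 'd': node 3→4
i=29 'c': node 4→5  → match P0@[25:29]
i=30 'e': node 5→0 (fail-walked)
i=31 'b': node 0→6
i=32 'b': node 6→6 (fail-walked)
i=33 'b': node 6→6 (fail-walked)
i=34 'a': node 6→7
i=35 'e': node 7→8
i=36 'd': node 8→9
i=37 'd': node 9→10
i=38 'c': node 10→11  → match P1@[33:38]
i=39 'c': node 11→1 (fail-walked)
i=40 'c': node 1→1 (fail-walked)
i=41 'a': node 1→2
i=42 'a': node 2→3
i=43 'd': node 3→4
i=44 'c': node 4→5  → match P0@[40:44]
i=45 'b': node 5→6 (fail-walked)
i=46 'a': node 6→7
i=47 'e': node 7→8
i=48 'd': node 8→9
i=49 'd': node 9→10
i=50 'c': node 10→11  → match P1@[45:50]
i=51 'c': node 11→1 (fail-walked)
i=52 'b': node 1→6 (fail-walked)
i=53 'c': node 6→1 (fail-walked)
i=54 'b': node 1→6 (fail-walked)
i=55 'a': node 6→7

Result: [[6,1],[12,1],[21,1],[29,0],[38,1],[44,0],[50,1]]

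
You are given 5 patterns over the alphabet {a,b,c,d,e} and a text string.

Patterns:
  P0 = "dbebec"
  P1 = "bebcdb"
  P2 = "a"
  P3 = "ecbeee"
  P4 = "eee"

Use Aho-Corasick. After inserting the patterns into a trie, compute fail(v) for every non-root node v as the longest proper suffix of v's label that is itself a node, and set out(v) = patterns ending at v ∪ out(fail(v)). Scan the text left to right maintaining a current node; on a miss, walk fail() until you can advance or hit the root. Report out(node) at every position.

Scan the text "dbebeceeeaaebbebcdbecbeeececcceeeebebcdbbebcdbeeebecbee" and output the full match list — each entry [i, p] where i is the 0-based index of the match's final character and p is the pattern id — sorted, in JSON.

Build automaton:
Trie nodes:
  0='ε' goto a→13 b→7 d→1 e→14
  1='d' goto b→2
  2='db' goto e→3
  3='dbe' goto b→4
  4='dbeb' goto e→5
  5='dbebe' goto c→6
  6='dbebec' goto ·  [P0 ends]
  7='b' goto e→8
  8='be' goto b→9
  9='beb' goto c→10
  10='bebc' goto d→11
  11='bebcd' goto b→12
  12='bebcdb' goto ·  [P1 ends]
  13='a' goto ·  [P2 ends]
  14='e' goto c→15 e→20
  15='ec' goto b→16
  16='ecb' goto e→17
  17='ecbe' goto e→18
  18='ecbee' goto e→19
  19='ecbeee' goto ·  [P3 ends]
  20='ee' goto e→21
  21='eee' goto ·  [P4 ends]

Failure links (BFS by depth):
  fail(1) 'd': from fail(0)=0 chase 'd': 0 ⇒ 0;  out=∅∪out(0)=∅
  fail(7) 'b': from fail(0)=0 chase 'b': 0 ⇒ 0;  out=∅∪out(0)=∅
  fail(13) 'a': from fail(0)=0 chase 'a': 0 ⇒ 0;  out={2}∪out(0)={2}
  fail(14) 'e': from fail(0)=0 chase 'e': 0 ⇒ 0;  out=∅∪out(0)=∅
  fail(2) 'db': from fail(1)=0 chase 'b': 0 ⇒ 7;  out=∅∪out(7)=∅
  fail(8) 'be': from fail(7)=0 chase 'e': 0 ⇒ 14;  out=∅∪out(14)=∅
  fail(15) 'ec': from fail(14)=0 chase 'c': 0 ⇒ 0;  out=∅∪out(0)=∅
  fail(20) 'ee': from fail(14)=0 chase 'e': 0 ⇒ 14;  out=∅∪out(14)=∅
  fail(3) 'dbe': from fail(2)=7 chase 'e': 7 ⇒ 8;  out=∅∪out(8)=∅
  fail(9) 'beb': from fail(8)=14 chase 'b': 14→0 ⇒ 7;  out=∅∪out(7)=∅
  fail(16) 'ecb': from fail(15)=0 chase 'b': 0 ⇒ 7;  out=∅∪out(7)=∅
  fail(21) 'eee': from fail(20)=14 chase 'e': 14 ⇒ 20;  out={4}∪out(20)={4}
  fail(4) 'dbeb': from fail(3)=8 chase 'b': 8 ⇒ 9;  out=∅∪out(9)=∅
  fail(10) 'bebc': from fail(9)=7 chase 'c': 7→0 ⇒ 0;  out=∅∪out(0)=∅
  fail(17) 'ecbe': from fail(16)=7 chase 'e': 7 ⇒ 8;  out=∅∪out(8)=∅
  fail(5) 'dbebe': from fail(4)=9 chase 'e': 9→7 ⇒ 8;  out=∅∪out(8)=∅
  fail(11) 'bebcd': from fail(10)=0 chase 'd': 0 ⇒ 1;  out=∅∪out(1)=∅
  fail(18) 'ecbee': from fail(17)=8 chase 'e': 8→14 ⇒ 20;  out=∅∪out(20)=∅
  fail(6) 'dbebec': from fail(5)=8 chase 'c': 8→14 ⇒ 15;  out={0}∪out(15)={0}
  fail(12) 'bebcdb': from fail(11)=1 chase 'b': 1 ⇒ 2;  out={1}∪out(2)={1}
  fail(19) 'ecbeee': from fail(18)=20 chase 'e': 20 ⇒ 21;  out={3}∪out(21)={3,4}

Scan:
i=0 'd': node 0→1
i=1 'b': node 1→2
i=2 'e': node 2→3
i=3 'b': node 3→4
i=4 'e': node 4→5
i=5 'c': node 5→6  → match P0@[0:5]
i=6 'e': node 6→14 (via fail)
i=7 'e': node 14→20
i=8 'e': node 20→21  → match P4@[6:8]
i=9 'a': node 21→13 (via fail)  → match P2@[9:9]
i=10 'a': node 13→13 (via fail)  → match P2@[10:10]
i=11 'e': node 13→14 (via fail)
i=12 'b': node 14→7 (via fail)
i=13 'b': node 7→7 (via fail)
i=14 'e': node 7→8
i=15 'b': node 8→9
i=16 'c': node 9→10
i=17 'd': node 10→11
i=18 'b': node 11→12  → match P1@[13:18]
i=19 'e': node 12→3 (via fail)
i=20 'c': node 3→15 (via fail)
i=21 'b': node 15→16
i=22 'e': node 16→17
i=23 'e': node 17→18
i=24 'e': node 18→19  → match P3@[19:24],P4@[22:24]
i=25 'c': node 19→15 (via fail)
i=26 'e': node 15→14 (via fail)
i=27 'c': node 14→15
i=28 'c': node 15→0 (via fail)
i=29 'c': node 0→0
i=30 'e': node 0→14
i=31 'e': node 14→20
i=32 'e': node 20→21  → match P4@[30:32]
i=33 'e': node 21→21 (via fail)  → match P4@[31:33]
i=34 'b': node 21→7 (via fail)
i=35 'e': node 7→8
i=36 'b': node 8→9
i=37 'c': node 9→10
i=38 'd': node 10→11
i=39 'b': node 11→12  → match P1@[34:39]
i=40 'b': node 12→7 (via fail)
i=41 'e': node 7→8
i=42 'b': node 8→9
i=43 'c': node 9→10
i=44 'd': node 10→11
i=45 'b': node 11→12  → match P1@[40:45]
i=46 'e': node 12→3 (via fail)
i=47 'e': node 3→20 (via fail)
i=48 'e': node 20→21  → match P4@[46:48]
i=49 'b': node 21→7 (via fail)
i=50 'e': node 7→8
i=51 'c': node 8→15 (via fail)
i=52 'b': node 15→16
i=53 'e': node 16→17
i=54 'e': node 17→18

Matches: [[5,0],[8,4],[9,2],[10,2],[18,1],[24,3],[24,4],[32,4],[33,4],[39,1],[45,1],[48,4]]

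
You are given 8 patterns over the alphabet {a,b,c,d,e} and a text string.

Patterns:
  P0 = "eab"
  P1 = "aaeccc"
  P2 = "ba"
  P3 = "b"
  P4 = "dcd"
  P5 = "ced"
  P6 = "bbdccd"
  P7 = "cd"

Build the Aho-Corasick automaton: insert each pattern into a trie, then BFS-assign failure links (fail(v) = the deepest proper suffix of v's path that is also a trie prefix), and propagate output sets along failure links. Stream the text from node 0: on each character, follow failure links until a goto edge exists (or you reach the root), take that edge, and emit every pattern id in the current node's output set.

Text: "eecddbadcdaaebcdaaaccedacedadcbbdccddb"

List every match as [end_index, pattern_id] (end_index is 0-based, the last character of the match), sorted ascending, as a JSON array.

Construct AC machine:
Trie (insert patterns):
  0='ε' goto a→4 b→10 c→15 d→12 e→1
  1='e' goto a→2
  2='ea' goto b→3
  3='eab' goto ·  [P0 ends]
  4='a' goto a→5
  5='aa' goto e→6
  6='aae' goto c→7
  7='aaec' goto c→8
  8='aaecc' goto c→9
  9='aaeccc' goto ·  [P1 ends]
  10='b' goto a→11 b→18  [P3 ends]
  11='ba' goto ·  [P2 ends]
  12='d' goto c→13
  13='dc' goto d→14
  14='dcd' goto ·  [P4 ends]
  15='c' goto d→23 e→16
  16='ce' goto d→17
  17='ced' goto ·  [P5 ends]
  18='bb' goto d→19
  19='bbd' goto c→20
  20='bbdc' goto c→21
  21='bbdcc' goto d→22
  22='bbdccd' goto ·  [P6 ends]
  23='cd' goto ·  [P7 ends]

BFS fail/out derivation:
  n1('e'): parent n0 fail=0; on 'e' 0 → fail=0;  out ∅∪∅=∅
  n4('a'): parent n0 fail=0; on 'a' 0 → fail=0;  out ∅∪∅=∅
  n10('b'): parent n0 fail=0; on 'b' 0 → fail=0;  out {3}∪∅={3}
  n12('d'): parent n0 fail=0; on 'd' 0 → fail=0;  out ∅∪∅=∅
  n15('c'): parent n0 fail=0; on 'c' 0 → fail=0;  out ∅∪∅=∅
  n2('ea'): parent n1 fail=0; on 'a' 0 → fail=4;  out ∅∪∅=∅
  n5('aa'): parent n4 fail=0; on 'a' 0 → fail=4;  out ∅∪∅=∅
  n11('ba'): parent n10 fail=0; on 'a' 0 → fail=4;  out {2}∪∅={2}
  n13('dc'): parent n12 fail=0; on 'c' 0 → fail=15;  out ∅∪∅=∅
  n16('ce'): parent n15 fail=0; on 'e' 0 → fail=1;  out ∅∪∅=∅
  n18('bb'): parent n10 fail=0; on 'b' 0 → fail=10;  out ∅∪{3}={3}
  n23('cd'): parent n15 fail=0; on 'd' 0 → fail=12;  out {7}∪∅={7}
  n3('eab'): parent n2 fail=4; on 'b' 4→0 → fail=10;  out {0}∪{3}={0,3}
  n6('aae'): parent n5 fail=4; on 'e' 4→0 → fail=1;  out ∅∪∅=∅
  n14('dcd'): parent n13 fail=15; on 'd' 15 → fail=23;  out {4}∪{7}={4,7}
  n17('ced'): parent n16 fail=1; on 'd' 1→0 → fail=12;  out {5}∪∅={5}
  n19('bbd'): parent n18 fail=10; on 'd' 10→0 → fail=12;  out ∅∪∅=∅
  n7('aaec'): parent n6 fail=1; on 'c' 1→0 → fail=15;  out ∅∪∅=∅
  n20('bbdc'): parent n19 fail=12; on 'c' 12 → fail=13;  out ∅∪∅=∅
  n8('aaecc'): parent n7 fail=15; on 'c' 15→0 → fail=15;  out ∅∪∅=∅
  n21('bbdcc'): parent n20 fail=13; on 'c' 13→15→0 → fail=15;  out ∅∪∅=∅
  n9('aaeccc'): parent n8 fail=15; on 'c' 15→0 → fail=15;  out {1}∪∅={1}
  n22('bbdccd'): parent n21 fail=15; on 'd' 15 → fail=23;  out {6}∪{7}={6,7}

Scan:
i=0 'e': node 0→1
i=1 'e': node 1→1 (via fail)
i=2 'c': node 1→15 (via fail)
i=3 'd': node 15→23  ** P7@[2:3]
i=4 'd': node 23→12 (via fail)
i=5 'b': node 12→10 (via fail)  ** P3@[5:5]
i=6 'a': node 10→11  ** P2@[5:6]
i=7 'd': node 11→12 (via fail)
i=8 'c': node 12→13
i=9 'd': node 13→14  ** P4@[7:9],P7@[8:9]
i=10 'a': node 14→4 (via fail)
i=11 'a': node 4→5
i=12 'e': node 5→6
i=13 'b': node 6→10 (via fail)  ** P3@[13:13]
i=14 'c': node 10→15 (via fail)
i=15 'd': node 15→23  ** P7@[14:15]
i=16 'a': node 23→4 (via fail)
i=17 'a': node 4→5
i=18 'a': node 5→5 (via fail)
i=19 'c': node 5→15 (via fail)
i=20 'c': node 15→15 (via fail)
i=21 'e': node 15→16
i=22 'd': node 16→17  ** P5@[20:22]
i=23 'a': node 17→4 (via fail)
i=24 'c': node 4→15 (via fail)
i=25 'e': node 15→16
i=26 'd': node 16→17  ** P5@[24:26]
i=27 'a': node 17→4 (via fail)
i=28 'd': node 4→12 (via fail)
i=29 'c': node 12→13
i=30 'b': node 13→10 (via fail)  ** P3@[30:30]
i=31 'b': node 10→18  ** P3@[31:31]
i=32 'd': node 18→19
i=33 'c': node 19→20
i=34 'c': node 20→21
i=35 'd': node 21→22  ** P6@[30:35],P7@[34:35]
i=36 'd': node 22→12 (via fail)
i=37 'b': node 12→10 (via fail)  ** P3@[37:37]

All matches (sorted): [[3,7],[5,3],[6,2],[9,4],[9,7],[13,3],[15,7],[22,5],[26,5],[30,3],[31,3],[35,6],[35,7],[37,3]]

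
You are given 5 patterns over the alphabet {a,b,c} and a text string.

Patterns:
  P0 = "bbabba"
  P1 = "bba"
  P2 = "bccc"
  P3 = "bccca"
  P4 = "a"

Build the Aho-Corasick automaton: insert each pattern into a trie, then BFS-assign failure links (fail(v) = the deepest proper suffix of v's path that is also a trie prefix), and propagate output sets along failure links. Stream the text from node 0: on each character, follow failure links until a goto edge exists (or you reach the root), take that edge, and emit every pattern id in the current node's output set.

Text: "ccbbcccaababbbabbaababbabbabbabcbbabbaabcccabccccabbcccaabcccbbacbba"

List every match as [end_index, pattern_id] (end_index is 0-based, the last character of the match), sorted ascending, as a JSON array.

Construct AC machine:
Trie (insert patterns):
  0='ε' goto a→11 b→1
  1='b' goto b→2 c→7
  2='bb' goto a→3
  3='bba' goto b→4  ←P1
  4='bbab' goto b→5
  5='bbabb' goto a→6
  6='bbabba' goto ·  ←P0
  7='bc' goto c→8
  8='bcc' goto c→9
  9='bccc' goto a→10  ←P2
  10='bccca' goto ·  ←P3
  11='a' goto ·  ←P4

Failure links (BFS by depth):
  n1('b'): parent n0 fail=0; on 'b' 0 → fail=0;  out ∅∪∅=∅
  n11('a'): parent n0 fail=0; on 'a' 0 → fail=0;  out {4}∪∅={4}
  n2('bb'): parent n1 fail=0; on 'b' 0 → fail=1;  out ∅∪∅=∅
  n7('bc'): parent n1 fail=0; on 'c' 0 → fail=0;  out ∅∪∅=∅
  n3('bba'): parent n2 fail=1; on 'a' 1→0 → fail=11;  out {1}∪{4}={1,4}
  n8('bcc'): parent n7 fail=0; on 'c' 0 → fail=0;  out ∅∪∅=∅
  n4('bbab'): parent n3 fail=11; on 'b' 11→0 → fail=1;  out ∅∪∅=∅
  n9('bccc'): parent n8 fail=0; on 'c' 0 → fail=0;  out {2}∪∅={2}
  n5('bbabb'): parent n4 fail=1; on 'b' 1 → fail=2;  out ∅∪∅=∅
  n10('bccca'): parent n9 fail=0; on 'a' 0 → fail=11;  out {3}∪{4}={3,4}
  n6('bbabba'): parent n5 fail=2; on 'a' 2 → fail=3;  out {0}∪{1,4}={0,1,4}

Run:
[0] read 'c'  n0⇒n0
[1] read 'c'  n0⇒n0
[2] read 'b'  n0⇒n1
[3] read 'b'  n1⇒n2
[4] read 'c'  n2⇒n7 (via fail)
[5] read 'c'  n7⇒n8
[6] read 'c'  n8⇒n9  → match P2@[3:6]
[7] read 'a'  n9⇒n10  → match P3@[3:7],P4@[7:7]
[8] read 'a'  n10⇒n11 (via fail)  → match P4@[8:8]
[9] read 'b'  n11⇒n1 (via fail)
[10] read 'a'  n1⇒n11 (via fail)  → match P4@[10:10]
[11] read 'b'  n11⇒n1 (via fail)
[12] read 'b'  n1⇒n2
[13] read 'b'  n2⇒n2 (via fail)
[14] read 'a'  n2⇒n3  → match P1@[12:14],P4@[14:14]
[15] read 'b'  n3⇒n4
[16] read 'b'  n4⇒n5
[17] read 'a'  n5⇒n6  → match P0@[12:17],P1@[15:17],P4@[17:17]
[18] read 'a'  n6⇒n11 (via fail)  → match P4@[18:18]
[19] read 'b'  n11⇒n1 (via fail)
[20] read 'a'  n1⇒n11 (via fail)  → match P4@[20:20]
[21] read 'b'  n11⇒n1 (via fail)
[22] read 'b'  n1⇒n2
[23] read 'a'  n2⇒n3  → match P1@[21:23],P4@[23:23]
[24] read 'b'  n3⇒n4
[25] read 'b'  n4⇒n5
[26] read 'a'  n5⇒n6  → match P0@[21:26],P1@[24:26],P4@[26:26]
[27] read 'b'  n6⇒n4 (via fail)
[28] read 'b'  n4⇒n5
[29] read 'a'  n5⇒n6  → match P0@[24:29],P1@[27:29],P4@[29:29]
[30] read 'b'  n6⇒n4 (via fail)
[31] read 'c'  n4⇒n7 (via fail)
[32] read 'b'  n7⇒n1 (via fail)
[33] read 'b'  n1⇒n2
[34] read 'a'  n2⇒n3  → match P1@[32:34],P4@[34:34]
[35] read 'b'  n3⇒n4
[36] read 'b'  n4⇒n5
[37] read 'a'  n5⇒n6  → match P0@[32:37],P1@[35:37],P4@[37:37]
[38] read 'a'  n6⇒n11 (via fail)  → match P4@[38:38]
[39] read 'b'  n11⇒n1 (via fail)
[40] read 'c'  n1⇒n7
[41] read 'c'  n7⇒n8
[42] read 'c'  n8⇒n9  → match P2@[39:42]
[43] read 'a'  n9⇒n10  → match P3@[39:43],P4@[43:43]
[44] read 'b'  n10⇒n1 (via fail)
[45] read 'c'  n1⇒n7
[46] read 'c'  n7⇒n8
[47] read 'c'  n8⇒n9  → match P2@[44:47]
[48] read 'c'  n9⇒n0 (via fail)
[49] read 'a'  n0⇒n11  → match P4@[49:49]
[50] read 'b'  n11⇒n1 (via fail)
[51] read 'b'  n1⇒n2
[52] read 'c'  n2⇒n7 (via fail)
[53] read 'c'  n7⇒n8
[54] read 'c'  n8⇒n9  → match P2@[51:54]
[55] read 'a'  n9⇒n10  → match P3@[51:55],P4@[55:55]
[56] read 'a'  n10⇒n11 (via fail)  → match P4@[56:56]
[57] read 'b'  n11⇒n1 (via fail)
[58] read 'c'  n1⇒n7
[59] read 'c'  n7⇒n8
[60] read 'c'  n8⇒n9  → match P2@[57:60]
[61] read 'b'  n9⇒n1 (via fail)
[62] read 'b'  n1⇒n2
[63] read 'a'  n2⇒n3  → match P1@[61:63],P4@[63:63]
[64] read 'c'  n3⇒n0 (via fail)
[65] read 'b'  n0⇒n1
[66] read 'b'  n1⇒n2
[67] read 'a'  n2⇒n3  → match P1@[65:67],P4@[67:67]

Matches: [[6,2],[7,3],[7,4],[8,4],[10,4],[14,1],[14,4],[17,0],[17,1],[17,4],[18,4],[20,4],[23,1],[23,4],[26,0],[26,1],[26,4],[29,0],[29,1],[29,4],[34,1],[34,4],[37,0],[37,1],[37,4],[38,4],[42,2],[43,3],[43,4],[47,2],[49,4],[54,2],[55,3],[55,4],[56,4],[60,2],[63,1],[63,4],[67,1],[67,4]]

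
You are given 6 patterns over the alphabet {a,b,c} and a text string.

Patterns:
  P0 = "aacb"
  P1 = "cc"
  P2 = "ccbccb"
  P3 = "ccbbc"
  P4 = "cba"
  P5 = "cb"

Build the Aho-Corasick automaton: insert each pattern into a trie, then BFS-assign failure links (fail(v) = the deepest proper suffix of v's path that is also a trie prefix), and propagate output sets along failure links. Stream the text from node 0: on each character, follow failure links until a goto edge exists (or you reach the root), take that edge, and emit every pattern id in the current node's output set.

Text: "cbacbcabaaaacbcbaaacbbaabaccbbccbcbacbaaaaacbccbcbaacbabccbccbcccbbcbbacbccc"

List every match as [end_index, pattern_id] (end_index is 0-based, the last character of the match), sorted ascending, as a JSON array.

Build automaton:
Trie nodes:
  0='ε' goto a→1 c→5
  1='a' goto a→2
  2='aa' goto c→3
  3='aac' goto b→4
  4='aacb' goto ·  ←P0
  5='c' goto b→13 c→6
  6='cc' goto b→7  ←P1
  7='ccb' goto b→11 c→8
  8='ccbc' goto c→9
  9='ccbcc' goto b→10
  10='ccbccb' goto ·  ←P2
  11='ccbb' goto c→12
  12='ccbbc' goto ·  ←P3
  13='cb' goto a→14  ←P5
  14='cba' goto ·  ←P4

BFS fail/out derivation:
  n1('a'): parent n0 fail=0; on 'a' 0 → fail=0;  out ∅∪∅=∅
  n5('c'): parent n0 fail=0; on 'c' 0 → fail=0;  out ∅∪∅=∅
  n2('aa'): parent n1 fail=0; on 'a' 0 → fail=1;  out ∅∪∅=∅
  n6('cc'): parent n5 fail=0; on 'c' 0 → fail=5;  out {1}∪∅={1}
  n13('cb'): parent n5 fail=0; on 'b' 0 → fail=0;  out {5}∪∅={5}
  n3('aac'): parent n2 fail=1; on 'c' 1→0 → fail=5;  out ∅∪∅=∅
  n7('ccb'): parent n6 fail=5; on 'b' 5 → fail=13;  out ∅∪{5}={5}
  n14('cba'): parent n13 fail=0; on 'a' 0 → fail=1;  out {4}∪∅={4}
  n4('aacb'): parent n3 fail=5; on 'b' 5 → fail=13;  out {0}∪{5}={0,5}
  n8('ccbc'): parent n7 fail=13; on 'c' 13→0 → fail=5;  out ∅∪∅=∅
  n11('ccbb'): parent n7 fail=13; on 'b' 13→0 → fail=0;  out ∅∪∅=∅
  n9('ccbcc'): parent n8 fail=5; on 'c' 5 → fail=6;  out ∅∪{1}={1}
  n12('ccbbc'): parent n11 fail=0; on 'c' 0 → fail=5;  out {3}∪∅={3}
  n10('ccbccb'): parent n9 fail=6; on 'b' 6 → fail=7;  out {2}∪{5}={2,5}

Text stream:
pos 0 'c': at 5
pos 1 'b': at 13  ** P5@[0:1]
pos 2 'a': at 14  ** P4@[0:2]
pos 3 'c': at 5 (via fail)
pos 4 'b': at 13  ** P5@[3:4]
pos 5 'c': at 5 (via fail)
pos 6 'a': at 1 (via fail)
pos 7 'b': at 0 (via fail)
pos 8 'a': at 1
pos 9 'a': at 2
pos 10 'a': at 2 (via fail)
pos 11 'a': at 2 (via fail)
pos 12 'c': at 3
pos 13 'b': at 4  ** P0@[10:13],P5@[12:13]
pos 14 'c': at 5 (via fail)
pos 15 'b': at 13  ** P5@[14:15]
pos 16 'a': at 14  ** P4@[14:16]
pos 17 'a': at 2 (via fail)
pos 18 'a': at 2 (via fail)
pos 19 'c': at 3
pos 20 'b': at 4  ** P0@[17:20],P5@[19:20]
pos 21 'b': at 0 (via fail)
pos 22 'a': at 1
pos 23 'a': at 2
pos 24 'b': at 0 (via fail)
pos 25 'a': at 1
pos 26 'c': at 5 (via fail)
pos 27 'c': at 6  ** P1@[26:27]
pos 28 'b': at 7  ** P5@[27:28]
pos 29 'b': at 11
pos 30 'c': at 12  ** P3@[26:30]
pos 31 'c': at 6 (via fail)  ** P1@[30:31]
pos 32 'b': at 7  ** P5@[31:32]
pos 33 'c': at 8
pos 34 'b': at 13 (via fail)  ** P5@[33:34]
pos 35 'a': at 14  ** P4@[33:35]
pos 36 'c': at 5 (via fail)
pos 37 'b': at 13  ** P5@[36:37]
pos 38 'a': at 14  ** P4@[36:38]
pos 39 'a': at 2 (via fail)
pos 40 'a': at 2 (via fail)
pos 41 'a': at 2 (via fail)
pos 42 'a': at 2 (via fail)
pos 43 'c': at 3
pos 44 'b': at 4  ** P0@[41:44],P5@[43:44]
pos 45 'c': at 5 (via fail)
pos 46 'c': at 6  ** P1@[45:46]
pos 47 'b': at 7  ** P5@[46:47]
pos 48 'c': at 8
pos 49 'b': at 13 (via fail)  ** P5@[48:49]
pos 50 'a': at 14  ** P4@[48:50]
pos 51 'a': at 2 (via fail)
pos 52 'c': at 3
pos 53 'b': at 4  ** P0@[50:53],P5@[52:53]
pos 54 'a': at 14 (via fail)  ** P4@[52:54]
pos 55 'b': at 0 (via fail)
pos 56 'c': at 5
pos 57 'c': at 6  ** P1@[56:57]
pos 58 'b': at 7  ** P5@[57:58]
pos 59 'c': at 8
pos 60 'c': at 9  ** P1@[59:60]
pos 61 'b': at 10  ** P2@[56:61],P5@[60:61]
pos 62 'c': at 8 (via fail)
pos 63 'c': at 9  ** P1@[62:63]
pos 64 'c': at 6 (via fail)  ** P1@[63:64]
pos 65 'b': at 7  ** P5@[64:65]
pos 66 'b': at 11
pos 67 'c': at 12  ** P3@[63:67]
pos 68 'b': at 13 (via fail)  ** P5@[67:68]
pos 69 'b': at 0 (via fail)
pos 70 'a': at 1
pos 71 'c': at 5 (via fail)
pos 72 'b': at 13  ** P5@[71:72]
pos 73 'c': at 5 (via fail)
pos 74 'c': at 6  ** P1@[73:74]
pos 75 'c': at 6 (via fail)  ** P1@[74:75]

Result: [[1,5],[2,4],[4,5],[13,0],[13,5],[15,5],[16,4],[20,0],[20,5],[27,1],[28,5],[30,3],[31,1],[32,5],[34,5],[35,4],[37,5],[38,4],[44,0],[44,5],[46,1],[47,5],[49,5],[50,4],[53,0],[53,5],[54,4],[57,1],[58,5],[60,1],[61,2],[61,5],[63,1],[64,1],[65,5],[67,3],[68,5],[72,5],[74,1],[75,1]]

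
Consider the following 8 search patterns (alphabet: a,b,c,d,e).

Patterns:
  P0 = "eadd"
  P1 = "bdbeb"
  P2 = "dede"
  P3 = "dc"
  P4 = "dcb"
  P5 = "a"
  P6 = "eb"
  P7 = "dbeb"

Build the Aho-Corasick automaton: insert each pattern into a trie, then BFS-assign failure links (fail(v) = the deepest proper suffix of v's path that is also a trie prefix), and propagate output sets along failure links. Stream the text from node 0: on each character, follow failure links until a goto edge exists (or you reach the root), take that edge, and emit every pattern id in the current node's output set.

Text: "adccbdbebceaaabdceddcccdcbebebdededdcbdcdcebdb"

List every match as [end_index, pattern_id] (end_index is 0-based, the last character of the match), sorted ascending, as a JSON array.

Build:
Trie (insert patterns):
  n0 'ε': a→16 b→5 d→10 e→1
  n1 'e': a→2 b→17
  n2 'ea': d→3
  n3 'ead': d→4
  n4 'eadd': ·  [P0 ends]
  n5 'b': d→6
  n6 'bd': b→7
  n7 'bdb': e→8
  n8 'bdbe': b→9
  n9 'bdbeb': ·  [P1 ends]
  n10 'd': b→18 c→14 e→11
  n11 'de': d→12
  n12 'ded': e→13
  n13 'dede': ·  [P2 ends]
  n14 'dc': b→15  [P3 ends]
  n15 'dcb': ·  [P4 ends]
  n16 'a': ·  [P5 ends]
  n17 'eb': ·  [P6 ends]
  n18 'db': e→19
  n19 'dbe': b→20
  n20 'dbeb': ·  [P7 ends]

BFS fail/out derivation:
  n1('e'): parent n0 fail=0; on 'e' 0 → fail=0;  out ∅∪∅=∅
  n5('b'): parent n0 fail=0; on 'b' 0 → fail=0;  out ∅∪∅=∅
  n10('d'): parent n0 fail=0; on 'd' 0 → fail=0;  out ∅∪∅=∅
  n16('a'): parent n0 fail=0; on 'a' 0 → fail=0;  out {5}∪∅={5}
  n2('ea'): parent n1 fail=0; on 'a' 0 → fail=16;  out ∅∪{5}={5}
  n6('bd'): parent n5 fail=0; on 'd' 0 → fail=10;  out ∅∪∅=∅
  n11('de'): parent n10 fail=0; on 'e' 0 → fail=1;  out ∅∪∅=∅
  n14('dc'): parent n10 fail=0; on 'c' 0 → fail=0;  out {3}∪∅={3}
  n17('eb'): parent n1 fail=0; on 'b' 0 → fail=5;  out {6}∪∅={6}
  n18('db'): parent n10 fail=0; on 'b' 0 → fail=5;  out ∅∪∅=∅
  n3('ead'): parent n2 fail=16; on 'd' 16→0 → fail=10;  out ∅∪∅=∅
  n7('bdb'): parent n6 fail=10; on 'b' 10 → fail=18;  out ∅∪∅=∅
  n12('ded'): parent n11 fail=1; on 'd' 1→0 → fail=10;  out ∅∪∅=∅
  n15('dcb'): parent n14 fail=0; on 'b' 0 → fail=5;  out {4}∪∅={4}
  n19('dbe'): parent n18 fail=5; on 'e' 5→0 → fail=1;  out ∅∪∅=∅
  n4('eadd'): parent n3 fail=10; on 'd' 10→0 → fail=10;  out {0}∪∅={0}
  n8('bdbe'): parent n7 fail=18; on 'e' 18 → fail=19;  out ∅∪∅=∅
  n13('dede'): parent n12 fail=10; on 'e' 10 → fail=11;  out {2}∪∅={2}
  n20('dbeb'): parent n19 fail=1; on 'b' 1 → fail=17;  out {7}∪{6}={6,7}
  n9('bdbeb'): parent n8 fail=19; on 'b' 19 → fail=20;  out {1}∪{6,7}={1,6,7}

Run:
pos 0 'a': at 16  → match P5@[0:0]
pos 1 'd': at 10 (fail-walked)
pos 2 'c': at 14  → match P3@[1:2]
pos 3 'c': at 0 (fail-walked)
pos 4 'b': at 5
pos 5 'd': at 6
pos 6 'b': at 7
pos 7 'e': at 8
pos 8 'b': at 9  → match P1@[4:8],P6@[7:8],P7@[5:8]
pos 9 'c': at 0 (fail-walked)
pos 10 'e': at 1
pos 11 'a': at 2  → match P5@[11:11]
pos 12 'a': at 16 (fail-walked)  → match P5@[12:12]
pos 13 'a': at 16 (fail-walked)  → match P5@[13:13]
pos 14 'b': at 5 (fail-walked)
pos 15 'd': at 6
pos 16 'c': at 14 (fail-walked)  → match P3@[15:16]
pos 17 'e': at 1 (fail-walked)
pos 18 'd': at 10 (fail-walked)
pos 19 'd': at 10 (fail-walked)
pos 20 'c': at 14  → match P3@[19:20]
pos 21 'c': at 0 (fail-walked)
pos 22 'c': at 0
pos 23 'd': at 10
pos 24 'c': at 14  → match P3@[23:24]
pos 25 'b': at 15  → match P4@[23:25]
pos 26 'e': at 1 (fail-walked)
pos 27 'b': at 17  → match P6@[26:27]
pos 28 'e': at 1 (fail-walked)
pos 29 'b': at 17  → match P6@[28:29]
pos 30 'd': at 6 (fail-walked)
pos 31 'e': at 11 (fail-walked)
pos 32 'd': at 12
pos 33 'e': at 13  → match P2@[30:33]
pos 34 'd': at 12 (fail-walked)
pos 35 'd': at 10 (fail-walked)
pos 36 'c': at 14  → match P3@[35:36]
pos 37 'b': at 15  → match P4@[35:37]
pos 38 'd': at 6 (fail-walked)
pos 39 'c': at 14 (fail-walked)  → match P3@[38:39]
pos 40 'd': at 10 (fail-walked)
pos 41 'c': at 14  → match P3@[40:41]
pos 42 'e': at 1 (fail-walked)
pos 43 'b': at 17  → match P6@[42:43]
pos 44 'd': at 6 (fail-walked)
pos 45 'b': at 7

Matches: [[0,5],[2,3],[8,1],[8,6],[8,7],[11,5],[12,5],[13,5],[16,3],[20,3],[24,3],[25,4],[27,6],[29,6],[33,2],[36,3],[37,4],[39,3],[41,3],[43,6]]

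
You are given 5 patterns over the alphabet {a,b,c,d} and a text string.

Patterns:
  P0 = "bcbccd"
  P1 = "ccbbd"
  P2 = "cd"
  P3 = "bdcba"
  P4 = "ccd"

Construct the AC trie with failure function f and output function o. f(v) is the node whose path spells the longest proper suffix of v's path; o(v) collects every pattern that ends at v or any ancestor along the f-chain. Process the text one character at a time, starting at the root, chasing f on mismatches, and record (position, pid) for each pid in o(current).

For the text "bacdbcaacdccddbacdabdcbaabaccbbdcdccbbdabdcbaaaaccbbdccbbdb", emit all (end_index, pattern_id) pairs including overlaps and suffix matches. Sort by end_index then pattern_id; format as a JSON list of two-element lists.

Build automaton:
Trie (insert patterns):
  n0 'ε': b→1 c→7
  n1 'b': c→2 d→13
  n2 'bc': b→3
  n3 'bcb': c→4
  n4 'bcbc': c→5
  n5 'bcbcc': d→6
  n6 'bcbccd': ·  ←P0
  n7 'c': c→8 d→12
  n8 'cc': b→9 d→17
  n9 'ccb': b→10
  n10 'ccbb': d→11
  n11 'ccbbd': ·  ←P1
  n12 'cd': ·  ←P2
  n13 'bd': c→14
  n14 'bdc': b→15
  n15 'bdcb': a→16
  n16 'bdcba': ·  ←P3
  n17 'ccd': ·  ←P4

BFS fail/out derivation:
  fail(1) 'b': from fail(0)=0 chase 'b': 0 ⇒ 0;  out=∅∪out(0)=∅
  fail(7) 'c': from fail(0)=0 chase 'c': 0 ⇒ 0;  out=∅∪out(0)=∅
  fail(2) 'bc': from fail(1)=0 chase 'c': 0 ⇒ 7;  out=∅∪out(7)=∅
  fail(8) 'cc': from fail(7)=0 chase 'c': 0 ⇒ 7;  out=∅∪out(7)=∅
  fail(12) 'cd': from fail(7)=0 chase 'd': 0 ⇒ 0;  out={2}∪out(0)={2}
  fail(13) 'bd': from fail(1)=0 chase 'd': 0 ⇒ 0;  out=∅∪out(0)=∅
  fail(3) 'bcb': from fail(2)=7 chase 'b': 7→0 ⇒ 1;  out=∅∪out(1)=∅
  fail(9) 'ccb': from fail(8)=7 chase 'b': 7→0 ⇒ 1;  out=∅∪out(1)=∅
  fail(14) 'bdc': from fail(13)=0 chase 'c': 0 ⇒ 7;  out=∅∪out(7)=∅
  fail(17) 'ccd': from fail(8)=7 chase 'd': 7 ⇒ 12;  out={4}∪out(12)={2,4}
  fail(4) 'bcbc': from fail(3)=1 chase 'c': 1 ⇒ 2;  out=∅∪out(2)=∅
  fail(10) 'ccbb': from fail(9)=1 chase 'b': 1→0 ⇒ 1;  out=∅∪out(1)=∅
  fail(15) 'bdcb': from fail(14)=7 chase 'b': 7→0 ⇒ 1;  out=∅∪out(1)=∅
  fail(5) 'bcbcc': from fail(4)=2 chase 'c': 2→7 ⇒ 8;  out=∅∪out(8)=∅
  fail(11) 'ccbbd': from fail(10)=1 chase 'd': 1 ⇒ 13;  out={1}∪out(13)={1}
  fail(16) 'bdcba': from fail(15)=1 chase 'a': 1→0 ⇒ 0;  out={3}∪out(0)={3}
  fail(6) 'bcbccd': from fail(5)=8 chase 'd': 8 ⇒ 17;  out={0}∪out(17)={0,2,4}

Scan:
i=0 'b': node 0→1
i=1 'a': node 1→0 (via fail)
i=2 'c': node 0→7
i=3 'd': node 7→12  emit P2@[2:3]
i=4 'b': node 12→1 (via fail)
i=5 'c': node 1→2
i=6 'a': node 2→0 (via fail)
i=7 'a': node 0→0
i=8 'c': node 0→7
i=9 'd': node 7→12  emit P2@[8:9]
i=10 'c': node 12→7 (via fail)
i=11 'c': node 7→8
i=12 'd': node 8→17  emit P2@[11:12],P4@[10:12]
i=13 'd': node 17→0 (via fail)
i=14 'b': node 0→1
i=15 'a': node 1→0 (via fail)
i=16 'c': node 0→7
i=17 'd': node 7→12  emit P2@[16:17]
i=18 'a': node 12→0 (via fail)
i=19 'b': node 0→1
i=20 'd': node 1→13
i=21 'c': node 13→14
i=22 'b': node 14→15
i=23 'a': node 15→16  emit P3@[19:23]
i=24 'a': node 16→0 (via fail)
i=25 'b': node 0→1
i=26 'a': node 1→0 (via fail)
i=27 'c': node 0→7
i=28 'c': node 7→8
i=29 'b': node 8→9
i=30 'b': node 9→10
i=31 'd': node 10→11  emit P1@[27:31]
i=32 'c': node 11→14 (via fail)
i=33 'd': node 14→12 (via fail)  emit P2@[32:33]
i=34 'c': node 12→7 (via fail)
i=35 'c': node 7→8
i=36 'b': node 8→9
i=37 'b': node 9→10
i=38 'd': node 10→11  emit P1@[34:38]
i=39 'a': node 11→0 (via fail)
i=40 'b': node 0→1
i=41 'd': node 1→13
i=42 'c': node 13→14
i=43 'b': node 14→15
i=44 'a': node 15→16  emit P3@[40:44]
i=45 'a': node 16→0 (via fail)
i=46 'a': node 0→0
i=47 'a': node 0→0
i=48 'c': node 0→7
i=49 'c': node 7→8
i=50 'b': node 8→9
i=51 'b': node 9→10
i=52 'd': node 10→11  emit P1@[48:52]
i=53 'c': node 11→14 (via fail)
i=54 'c': node 14→8 (via fail)
i=55 'b': node 8→9
i=56 'b': node 9→10
i=57 'd': node 10→11  emit P1@[53:57]
i=58 'b': node 11→1 (via fail)

All matches (sorted): [[3,2],[9,2],[12,2],[12,4],[17,2],[23,3],[31,1],[33,2],[38,1],[44,3],[52,1],[57,1]]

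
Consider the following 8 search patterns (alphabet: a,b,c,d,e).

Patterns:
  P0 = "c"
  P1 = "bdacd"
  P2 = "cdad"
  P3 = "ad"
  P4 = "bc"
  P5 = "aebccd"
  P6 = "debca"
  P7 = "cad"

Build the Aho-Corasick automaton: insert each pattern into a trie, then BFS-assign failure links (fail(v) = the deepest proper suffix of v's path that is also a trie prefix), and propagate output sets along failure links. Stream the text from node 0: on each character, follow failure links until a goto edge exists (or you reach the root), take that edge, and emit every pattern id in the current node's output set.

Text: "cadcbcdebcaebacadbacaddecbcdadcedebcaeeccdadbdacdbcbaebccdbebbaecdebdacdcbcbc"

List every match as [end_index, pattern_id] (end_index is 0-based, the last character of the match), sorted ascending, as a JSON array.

Construct AC machine:
Trie (insert patterns):
  0='ε' goto a→10 b→2 c→1 d→18
  1='c' goto a→23 d→7  [P0 ends]
  2='b' goto c→12 d→3
  3='bd' goto a→4
  4='bda' goto c→5
  5='bdac' goto d→6
  6='bdacd' goto ·  [P1 ends]
  7='cd' goto a→8
  8='cda' goto d→9
  9='cdad' goto ·  [P2 ends]
  10='a' goto d→11 e→13
  11='ad' goto ·  [P3 ends]
  12='bc' goto ·  [P4 ends]
  13='ae' goto b→14
  14='aeb' goto c→15
  15='aebc' goto c→16
  16='aebcc' goto d→17
  17='aebccd' goto ·  [P5 ends]
  18='d' goto e→19
  19='de' goto b→20
  20='deb' goto c→21
  21='debc' goto a→22
  22='debca' goto ·  [P6 ends]
  23='ca' goto d→24
  24='cad' goto ·  [P7 ends]

Failure links (BFS by depth):
  fail(1) 'c': from fail(0)=0 chase 'c': 0 ⇒ 0;  out={0}∪out(0)={0}
  fail(2) 'b': from fail(0)=0 chase 'b': 0 ⇒ 0;  out=∅∪out(0)=∅
  fail(10) 'a': from fail(0)=0 chase 'a': 0 ⇒ 0;  out=∅∪out(0)=∅
  fail(18) 'd': from fail(0)=0 chase 'd': 0 ⇒ 0;  out=∅∪out(0)=∅
  fail(3) 'bd': from fail(2)=0 chase 'd': 0 ⇒ 18;  out=∅∪out(18)=∅
  fail(7) 'cd': from fail(1)=0 chase 'd': 0 ⇒ 18;  out=∅∪out(18)=∅
  fail(11) 'ad': from fail(10)=0 chase 'd': 0 ⇒ 18;  out={3}∪out(18)={3}
  fail(12) 'bc': from fail(2)=0 chase 'c': 0 ⇒ 1;  out={4}∪out(1)={0,4}
  fail(13) 'ae': from fail(10)=0 chase 'e': 0 ⇒ 0;  out=∅∪out(0)=∅
  fail(19) 'de': from fail(18)=0 chase 'e': 0 ⇒ 0;  out=∅∪out(0)=∅
  fail(23) 'ca': from fail(1)=0 chase 'a': 0 ⇒ 10;  out=∅∪out(10)=∅
  fail(4) 'bda': from fail(3)=18 chase 'a': 18→0 ⇒ 10;  out=∅∪out(10)=∅
  fail(8) 'cda': from fail(7)=18 chase 'a': 18→0 ⇒ 10;  out=∅∪out(10)=∅
  fail(14) 'aeb': from fail(13)=0 chase 'b': 0 ⇒ 2;  out=∅∪out(2)=∅
  fail(20) 'deb': from fail(19)=0 chase 'b': 0 ⇒ 2;  out=∅∪out(2)=∅
  fail(24) 'cad': from fail(23)=10 chase 'd': 10 ⇒ 11;  out={7}∪out(11)={3,7}
  fail(5) 'bdac': from fail(4)=10 chase 'c': 10→0 ⇒ 1;  out=∅∪out(1)={0}
  fail(9) 'cdad': from fail(8)=10 chase 'd': 10 ⇒ 11;  out={2}∪out(11)={2,3}
  fail(15) 'aebc': from fail(14)=2 chase 'c': 2 ⇒ 12;  out=∅∪out(12)={0,4}
  fail(21) 'debc': from fail(20)=2 chase 'c': 2 ⇒ 12;  out=∅∪out(12)={0,4}
  fail(6) 'bdacd': from fail(5)=1 chase 'd': 1 ⇒ 7;  out={1}∪out(7)={1}
  fail(16) 'aebcc': from fail(15)=12 chase 'c': 12→1→0 ⇒ 1;  out=∅∪out(1)={0}
  fail(22) 'debca': from fail(21)=12 chase 'a': 12→1 ⇒ 23;  out={6}∪out(23)={6}
  fail(17) 'aebccd': from fail(16)=1 chase 'd': 1 ⇒ 7;  out={5}∪out(7)={5}

Text stream:
[0] read 'c'  n0⇒n1  ** P0@[0:0]
[1] read 'a'  n1⇒n23
[2] read 'd'  n23⇒n24  ** P3@[1:2],P7@[0:2]
[3] read 'c'  n24⇒n1 (via fail)  ** P0@[3:3]
[4] read 'b'  n1⇒n2 (via fail)
[5] read 'c'  n2⇒n12  ** P0@[5:5],P4@[4:5]
[6] read 'd'  n12⇒n7 (via fail)
[7] read 'e'  n7⇒n19 (via fail)
[8] read 'b'  n19⇒n20
[9] read 'c'  n20⇒n21  ** P0@[9:9],P4@[8:9]
[10] read 'a'  n21⇒n22  ** P6@[6:10]
[11] read 'e'  n22⇒n13 (via fail)
[12] read 'b'  n13⇒n14
[13] read 'a'  n14⇒n10 (via fail)
[14] read 'c'  n10⇒n1 (via fail)  ** P0@[14:14]
[15] read 'a'  n1⇒n23
[16] read 'd'  n23⇒n24  ** P3@[15:16],P7@[14:16]
[17] read 'b'  n24⇒n2 (via fail)
[18] read 'a'  n2⇒n10 (via fail)
[19] read 'c'  n10⇒n1 (via fail)  ** P0@[19:19]
[20] read 'a'  n1⇒n23
[21] read 'd'  n23⇒n24  ** P3@[20:21],P7@[19:21]
[22] read 'd'  n24⇒n18 (via fail)
[23] read 'e'  n18⇒n19
[24] read 'c'  n19⇒n1 (via fail)  ** P0@[24:24]
[25] read 'b'  n1⇒n2 (via fail)
[26] read 'c'  n2⇒n12  ** P0@[26:26],P4@[25:26]
[27] read 'd'  n12⇒n7 (via fail)
[28] read 'a'  n7⇒n8
[29] read 'd'  n8⇒n9  ** P2@[26:29],P3@[28:29]
[30] read 'c'  n9⇒n1 (via fail)  ** P0@[30:30]
[31] read 'e'  n1⇒n0 (via fail)
[32] read 'd'  n0⇒n18
[33] read 'e'  n18⇒n19
[34] read 'b'  n19⇒n20
[35] read 'c'  n20⇒n21  ** P0@[35:35],P4@[34:35]
[36] read 'a'  n21⇒n22  ** P6@[32:36]
[37] read 'e'  n22⇒n13 (via fail)
[38] read 'e'  n13⇒n0 (via fail)
[39] read 'c'  n0⇒n1  ** P0@[39:39]
[40] read 'c'  n1⇒n1 (via fail)  ** P0@[40:40]
[41] read 'd'  n1⇒n7
[42] read 'a'  n7⇒n8
[43] read 'd'  n8⇒n9  ** P2@[40:43],P3@[42:43]
[44] read 'b'  n9⇒n2 (via fail)
[45] read 'd'  n2⇒n3
[46] read 'a'  n3⇒n4
[47] read 'c'  n4⇒n5  ** P0@[47:47]
[48] read 'd'  n5⇒n6  ** P1@[44:48]
[49] read 'b'  n6⇒n2 (via fail)
[50] read 'c'  n2⇒n12  ** P0@[50:50],P4@[49:50]
[51] read 'b'  n12⇒n2 (via fail)
[52] read 'a'  n2⇒n10 (via fail)
[53] read 'e'  n10⇒n13
[54] read 'b'  n13⇒n14
[55] read 'c'  n14⇒n15  ** P0@[55:55],P4@[54:55]
[56] read 'c'  n15⇒n16  ** P0@[56:56]
[57] read 'd'  n16⇒n17  ** P5@[52:57]
[58] read 'b'  n17⇒n2 (via fail)
[59] read 'e'  n2⇒n0 (via fail)
[60] read 'b'  n0⇒n2
[61] read 'b'  n2⇒n2 (via fail)
[62] read 'a'  n2⇒n10 (via fail)
[63] read 'e'  n10⇒n13
[64] read 'c'  n13⇒n1 (via fail)  ** P0@[64:64]
[65] read 'd'  n1⇒n7
[66] read 'e'  n7⇒n19 (via fail)
[67] read 'b'  n19⇒n20
[68] read 'd'  n20⇒n3 (via fail)
[69] read 'a'  n3⇒n4
[70] read 'c'  n4⇒n5  ** P0@[70:70]
[71] read 'd'  n5⇒n6  ** P1@[67:71]
[72] read 'c'  n6⇒n1 (via fail)  ** P0@[72:72]
[73] read 'b'  n1⇒n2 (via fail)
[74] read 'c'  n2⇒n12  ** P0@[74:74],P4@[73:74]
[75] read 'b'  n12⇒n2 (via fail)
[76] read 'c'  n2⇒n12  ** P0@[76:76],P4@[75:76]

Result: [[0,0],[2,3],[2,7],[3,0],[5,0],[5,4],[9,0],[9,4],[10,6],[14,0],[16,3],[16,7],[19,0],[21,3],[21,7],[24,0],[26,0],[26,4],[29,2],[29,3],[30,0],[35,0],[35,4],[36,6],[39,0],[40,0],[43,2],[43,3],[47,0],[48,1],[50,0],[50,4],[55,0],[55,4],[56,0],[57,5],[64,0],[70,0],[71,1],[72,0],[74,0],[74,4],[76,0],[76,4]]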